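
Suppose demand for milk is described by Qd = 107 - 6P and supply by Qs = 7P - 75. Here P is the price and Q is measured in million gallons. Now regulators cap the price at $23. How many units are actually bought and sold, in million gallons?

23

Setting quantity demanded equal to quantity supplied, 107 - 6P = 7P - 75, gives P* = 14 and Q* = 23.
Since 23 is above P* = 14, the ceiling does not bind and the free-market outcome prevails.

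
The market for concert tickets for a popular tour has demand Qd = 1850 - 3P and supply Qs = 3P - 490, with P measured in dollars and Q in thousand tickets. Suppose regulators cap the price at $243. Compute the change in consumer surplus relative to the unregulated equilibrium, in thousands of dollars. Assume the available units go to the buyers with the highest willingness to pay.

2719.5

In a free market, 1850 - 3P = 3P - 490 gives the equilibrium P* = 390, Q* = 680.
The ceiling of 243 is below the equilibrium price 390, so it binds.
At P = 243: Qd = 1850 - 3·243 = 1121 and Qs = 3·243 - 490 = 239.
Consumer surplus without the control is ½ · (1850/3 - 390) · 680 = 231200/3.
With the ceiling, 239 units are sold at 243 (assume they go to the highest-value buyers). The demand price at Q = 239 is 537, so CS = ½ · [(1850/3 - 243) + (537 - 243)] · 239 = 478717/6.
Change in consumer surplus = 478717/6 - 231200/3 = 2719.5.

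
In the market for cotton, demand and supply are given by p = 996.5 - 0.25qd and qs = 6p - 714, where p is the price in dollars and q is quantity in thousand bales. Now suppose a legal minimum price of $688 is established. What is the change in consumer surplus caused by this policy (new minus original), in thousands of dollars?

-364060

Rearranging demand gives qd = 3986 - 4p. Setting quantity demanded equal to quantity supplied, 3986 - 4p = 6p - 714, gives p* = 470 and q* = 2106.
Because the floor (688) lies above the market-clearing price, it is binding.
At p = 688: qd = 3986 - 4·688 = 1234 and qs = 6·688 - 714 = 3414.
Consumer surplus without the control is ½ · (996.5 - 470) · 2106 = 554404.5.
With the floor, consumers buy 1234 units at 688, so CS = ½ · (996.5 - 688) · 1234 = 190344.5.
Change in consumer surplus = 190344.5 - 554404.5 = -364060.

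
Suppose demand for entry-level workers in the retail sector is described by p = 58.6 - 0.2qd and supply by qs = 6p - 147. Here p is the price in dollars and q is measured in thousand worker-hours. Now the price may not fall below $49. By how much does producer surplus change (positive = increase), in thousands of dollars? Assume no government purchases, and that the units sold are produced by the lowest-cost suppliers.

Rearranging demand gives qd = 293 - 5p. Without the control the market clears where 293 - 5p = 6p - 147, i.e. p* = 40 and q* = 93.
Since 49 > 40, the floor is binding.
At p = 49: qd = 293 - 5·49 = 48 and qs = 6·49 - 147 = 147.
Producer surplus without the control is ½ · (40 - 24.5) · 93 = 720.75.
With the floor, 48 units are sold at 49. The supply price at q = 48 is 32.5, so PS = ½ · [(49 - 24.5) + (49 - 32.5)] · 48 = 984.
Change in producer surplus = 984 - 720.75 = 263.25.

263.25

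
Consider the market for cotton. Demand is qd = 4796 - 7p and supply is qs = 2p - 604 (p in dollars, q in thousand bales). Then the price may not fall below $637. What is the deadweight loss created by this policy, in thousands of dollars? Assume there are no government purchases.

21561.75

Setting quantity demanded equal to quantity supplied, 4796 - 7p = 2p - 604, gives p* = 600 and q* = 596.
Since 637 > 600, the floor is binding.
At p = 637: qd = 4796 - 7·637 = 337 and qs = 2·637 - 604 = 670.
Quantity traded falls to 337. At q = 337 the demand price is (4796 - 337)/7 = 637 and the supply price is (604 + 337)/2 = 470.5.
Deadweight loss = ½ · (637 - 470.5) · (596 - 337) = ½ · 166.5 · 259 = 21561.75.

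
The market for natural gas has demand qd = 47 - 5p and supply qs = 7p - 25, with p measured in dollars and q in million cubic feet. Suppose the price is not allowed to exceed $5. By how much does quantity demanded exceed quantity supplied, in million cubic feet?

12

Setting quantity demanded equal to quantity supplied, 47 - 5p = 7p - 25, gives p* = 6 and q* = 17.
Because the ceiling (5) lies below the market-clearing price, it is binding.
At p = 5: qd = 47 - 5·5 = 22 and qs = 7·5 - 25 = 10.
Shortage = qd - qs = 22 - 10 = 12.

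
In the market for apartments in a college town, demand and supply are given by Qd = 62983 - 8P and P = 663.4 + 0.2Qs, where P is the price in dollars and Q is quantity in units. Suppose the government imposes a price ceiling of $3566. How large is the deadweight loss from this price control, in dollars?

Rearranging supply gives Qs = 5P - 3317. Without the control the market clears where 62983 - 8P = 5P - 3317, i.e. P* = 5100 and Q* = 22183.
The ceiling of 3566 is below the equilibrium price 5100, so it binds.
At P = 3566: Qd = 62983 - 8·3566 = 34455 and Qs = 5·3566 - 3317 = 14513.
Quantity traded falls to 14513. At Q = 14513 the demand price is (62983 - 14513)/8 = 6058.75 and the supply price is (3317 + 14513)/5 = 3566.
Deadweight loss = ½ · (6058.75 - 3566) · (22183 - 14513) = ½ · 2492.75 · 7670 = 9559696.25.

9559696.25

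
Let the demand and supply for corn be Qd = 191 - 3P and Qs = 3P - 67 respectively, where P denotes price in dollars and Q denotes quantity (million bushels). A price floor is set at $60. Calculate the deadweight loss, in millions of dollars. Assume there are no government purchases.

Equilibrium: 191 - 3P = 3P - 67, so 258 = 6P and P* = 43, Q* = 62.
Since 60 > 43, the floor is binding.
At P = 60: Qd = 191 - 3·60 = 11 and Qs = 3·60 - 67 = 113.
Quantity traded falls to 11. At Q = 11 the demand price is (191 - 11)/3 = 60 and the supply price is (67 + 11)/3 = 26.
Deadweight loss = ½ · (60 - 26) · (62 - 11) = ½ · 34 · 51 = 867.

867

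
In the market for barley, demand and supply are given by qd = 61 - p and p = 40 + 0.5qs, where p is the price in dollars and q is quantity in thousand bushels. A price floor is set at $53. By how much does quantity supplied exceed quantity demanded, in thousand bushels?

18

Rearranging supply gives qs = 2p - 80. Setting quantity demanded equal to quantity supplied, 61 - p = 2p - 80, gives p* = 47 and q* = 14.
The floor of 53 is above the equilibrium price 47, so it binds.
At p = 53: qd = 61 - 53 = 8 and qs = 2·53 - 80 = 26.
Surplus = qs - qd = 26 - 8 = 18.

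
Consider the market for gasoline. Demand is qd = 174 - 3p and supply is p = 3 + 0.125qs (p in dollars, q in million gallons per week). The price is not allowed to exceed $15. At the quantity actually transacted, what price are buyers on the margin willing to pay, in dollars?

26

Rearranging supply gives qs = 8p - 24. Setting quantity demanded equal to quantity supplied, 174 - 3p = 8p - 24, gives p* = 18 and q* = 120.
Because the ceiling (15) lies below the market-clearing price, it is binding.
At p = 15: qd = 174 - 3·15 = 129 and qs = 8·15 - 24 = 96.
Only 96 units reach the market. On the demand curve, the marginal buyer's willingness to pay at q = 96 is (174 - 96)/3 = 26.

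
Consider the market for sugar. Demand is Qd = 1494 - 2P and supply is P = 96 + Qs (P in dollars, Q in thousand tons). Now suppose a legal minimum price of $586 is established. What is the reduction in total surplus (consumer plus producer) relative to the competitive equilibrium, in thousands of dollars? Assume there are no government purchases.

Rearranging supply gives Qs = P - 96. Without the control the market clears where 1494 - 2P = P - 96, i.e. P* = 530 and Q* = 434.
Since 586 > 530, the floor is binding.
At P = 586: Qd = 1494 - 2·586 = 322 and Qs = 586 - 96 = 490.
Quantity traded falls to 322. At Q = 322 the demand price is (1494 - 322)/2 = 586 and the supply price is 96 + 322 = 418.
Deadweight loss = ½ · (586 - 418) · (434 - 322) = ½ · 168 · 112 = 9408.

9408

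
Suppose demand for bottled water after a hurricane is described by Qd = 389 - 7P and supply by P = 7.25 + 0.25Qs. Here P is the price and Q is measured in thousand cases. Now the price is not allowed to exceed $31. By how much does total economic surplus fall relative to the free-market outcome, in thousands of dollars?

Rearranging supply gives Qs = 4P - 29. Setting quantity demanded equal to quantity supplied, 389 - 7P = 4P - 29, gives P* = 38 and Q* = 123.
The ceiling of 31 is below the equilibrium price 38, so it binds.
At P = 31: Qd = 389 - 7·31 = 172 and Qs = 4·31 - 29 = 95.
Quantity traded falls to 95. At Q = 95 the demand price is (389 - 95)/7 = 42 and the supply price is (29 + 95)/4 = 31.
Deadweight loss = ½ · (42 - 31) · (123 - 95) = ½ · 11 · 28 = 154.

154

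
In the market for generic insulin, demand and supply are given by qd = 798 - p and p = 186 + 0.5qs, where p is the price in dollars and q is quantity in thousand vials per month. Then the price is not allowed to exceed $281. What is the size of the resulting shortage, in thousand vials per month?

327

Rearranging supply gives qs = 2p - 372. Equilibrium: 798 - p = 2p - 372, so 1170 = 3p and p* = 390, q* = 408.
Because the ceiling (281) lies below the market-clearing price, it is binding.
At p = 281: qd = 798 - 281 = 517 and qs = 2·281 - 372 = 190.
Shortage = qd - qs = 517 - 190 = 327.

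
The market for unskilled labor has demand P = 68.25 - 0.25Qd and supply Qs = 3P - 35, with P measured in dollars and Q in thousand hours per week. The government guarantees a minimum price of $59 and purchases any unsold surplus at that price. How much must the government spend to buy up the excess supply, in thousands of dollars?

Rearranging demand gives Qd = 273 - 4P. Without the control the market clears where 273 - 4P = 3P - 35, i.e. P* = 44 and Q* = 97.
The floor of 59 is above the equilibrium price 44, so it binds.
At P = 59: Qd = 273 - 4·59 = 37 and Qs = 3·59 - 35 = 142.
Surplus = Qs - Qd = 105.
Government expenditure = surplus × support price = 105 × 59 = 6195.

6195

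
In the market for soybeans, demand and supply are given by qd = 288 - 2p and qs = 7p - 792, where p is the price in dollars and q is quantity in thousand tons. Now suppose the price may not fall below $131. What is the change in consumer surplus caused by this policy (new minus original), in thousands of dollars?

Equilibrium: 288 - 2p = 7p - 792, so 1080 = 9p and p* = 120, q* = 48.
Because the floor (131) lies above the market-clearing price, it is binding.
At p = 131: qd = 288 - 2·131 = 26 and qs = 7·131 - 792 = 125.
Consumer surplus without the control is ½ · (144 - 120) · 48 = 576.
With the floor, consumers buy 26 units at 131, so CS = ½ · (144 - 131) · 26 = 169.
Change in consumer surplus = 169 - 576 = -407.

-407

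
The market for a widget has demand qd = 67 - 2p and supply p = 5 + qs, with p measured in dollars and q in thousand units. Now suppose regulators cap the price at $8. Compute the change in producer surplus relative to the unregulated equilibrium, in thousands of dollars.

Rearranging supply gives qs = p - 5. Setting quantity demanded equal to quantity supplied, 67 - 2p = p - 5, gives p* = 24 and q* = 19.
The ceiling of 8 is below the equilibrium price 24, so it binds.
At p = 8: qd = 67 - 2·8 = 51 and qs = 8 - 5 = 3.
Producer surplus without the control is ½ · (24 - 5) · 19 = 180.5.
With the ceiling, producers sell 3 units at 8, so PS = ½ · (8 - 5) · 3 = 4.5.
Change in producer surplus = 4.5 - 180.5 = -176.

-176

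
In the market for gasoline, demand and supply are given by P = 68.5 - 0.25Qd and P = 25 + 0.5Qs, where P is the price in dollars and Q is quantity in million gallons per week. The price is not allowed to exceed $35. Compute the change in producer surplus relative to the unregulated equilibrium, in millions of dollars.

Rearranging demand gives Qd = 274 - 4P; rearranging supply gives Qs = 2P - 50. Setting quantity demanded equal to quantity supplied, 274 - 4P = 2P - 50, gives P* = 54 and Q* = 58.
The ceiling of 35 is below the equilibrium price 54, so it binds.
At P = 35: Qd = 274 - 4·35 = 134 and Qs = 2·35 - 50 = 20.
Producer surplus without the control is ½ · (54 - 25) · 58 = 841.
With the ceiling, producers sell 20 units at 35, so PS = ½ · (35 - 25) · 20 = 100.
Change in producer surplus = 100 - 841 = -741.

-741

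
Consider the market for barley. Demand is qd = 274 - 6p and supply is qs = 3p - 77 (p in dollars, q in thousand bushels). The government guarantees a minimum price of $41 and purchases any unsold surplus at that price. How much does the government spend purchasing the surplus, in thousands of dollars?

738

Equilibrium: 274 - 6p = 3p - 77, so 351 = 9p and p* = 39, q* = 40.
Because the floor (41) lies above the market-clearing price, it is binding.
At p = 41: qd = 274 - 6·41 = 28 and qs = 3·41 - 77 = 46.
Surplus = qs - qd = 18.
Government expenditure = surplus × support price = 18 × 41 = 738.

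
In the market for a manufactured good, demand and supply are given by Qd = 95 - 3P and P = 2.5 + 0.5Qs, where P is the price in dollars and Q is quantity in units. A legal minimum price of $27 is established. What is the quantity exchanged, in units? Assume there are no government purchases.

14

Rearranging supply gives Qs = 2P - 5. Equilibrium: 95 - 3P = 2P - 5, so 100 = 5P and P* = 20, Q* = 35.
Since 27 > 20, the floor is binding.
At P = 27: Qd = 95 - 3·27 = 14 and Qs = 2·27 - 5 = 49.
The quantity actually transacted is the short side, demand: 14.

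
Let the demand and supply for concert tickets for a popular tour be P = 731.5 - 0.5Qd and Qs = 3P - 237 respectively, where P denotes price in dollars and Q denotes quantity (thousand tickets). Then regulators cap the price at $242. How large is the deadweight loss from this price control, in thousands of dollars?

Rearranging demand gives Qd = 1463 - 2P. In a free market, 1463 - 2P = 3P - 237 gives the equilibrium P* = 340, Q* = 783.
Since 242 < 340, the ceiling is binding.
At P = 242: Qd = 1463 - 2·242 = 979 and Qs = 3·242 - 237 = 489.
Quantity traded falls to 489. At Q = 489 the demand price is (1463 - 489)/2 = 487 and the supply price is (237 + 489)/3 = 242.
Deadweight loss = ½ · (487 - 242) · (783 - 489) = ½ · 245 · 294 = 36015.

36015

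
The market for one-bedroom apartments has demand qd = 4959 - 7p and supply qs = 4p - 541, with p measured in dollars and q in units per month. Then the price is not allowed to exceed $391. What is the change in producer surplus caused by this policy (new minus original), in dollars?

-135269

Without the control the market clears where 4959 - 7p = 4p - 541, i.e. p* = 500 and q* = 1459.
The ceiling of 391 is below the equilibrium price 500, so it binds.
At p = 391: qd = 4959 - 7·391 = 2222 and qs = 4·391 - 541 = 1023.
Producer surplus without the control is ½ · (500 - 135.25) · 1459 = 266085.125.
With the ceiling, producers sell 1023 units at 391, so PS = ½ · (391 - 135.25) · 1023 = 130816.125.
Change in producer surplus = 130816.125 - 266085.125 = -135269.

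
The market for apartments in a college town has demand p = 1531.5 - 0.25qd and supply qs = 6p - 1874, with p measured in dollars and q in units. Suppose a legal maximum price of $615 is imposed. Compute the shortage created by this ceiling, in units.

1850

Rearranging demand gives qd = 6126 - 4p. Equilibrium: 6126 - 4p = 6p - 1874, so 8000 = 10p and p* = 800, q* = 2926.
Since 615 < 800, the ceiling is binding.
At p = 615: qd = 6126 - 4·615 = 3666 and qs = 6·615 - 1874 = 1816.
Shortage = qd - qs = 3666 - 1816 = 1850.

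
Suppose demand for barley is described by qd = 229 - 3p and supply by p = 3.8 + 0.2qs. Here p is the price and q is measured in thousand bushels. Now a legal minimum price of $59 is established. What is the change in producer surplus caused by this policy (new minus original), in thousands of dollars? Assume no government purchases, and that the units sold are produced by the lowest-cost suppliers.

Rearranging supply gives qs = 5p - 19. Without the control the market clears where 229 - 3p = 5p - 19, i.e. p* = 31 and q* = 136.
Because the floor (59) lies above the market-clearing price, it is binding.
At p = 59: qd = 229 - 3·59 = 52 and qs = 5·59 - 19 = 276.
Producer surplus without the control is ½ · (31 - 3.8) · 136 = 1849.6.
With the floor, 52 units are sold at 59. The supply price at q = 52 is 14.2, so PS = ½ · [(59 - 3.8) + (59 - 14.2)] · 52 = 2600.
Change in producer surplus = 2600 - 1849.6 = 750.4.

750.4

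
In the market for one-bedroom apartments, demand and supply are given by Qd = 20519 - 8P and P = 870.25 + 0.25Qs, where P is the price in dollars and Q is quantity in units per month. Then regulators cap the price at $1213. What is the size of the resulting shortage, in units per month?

9444

Rearranging supply gives Qs = 4P - 3481. Setting quantity demanded equal to quantity supplied, 20519 - 8P = 4P - 3481, gives P* = 2000 and Q* = 4519.
The ceiling of 1213 is below the equilibrium price 2000, so it binds.
At P = 1213: Qd = 20519 - 8·1213 = 10815 and Qs = 4·1213 - 3481 = 1371.
Shortage = Qd - Qs = 10815 - 1371 = 9444.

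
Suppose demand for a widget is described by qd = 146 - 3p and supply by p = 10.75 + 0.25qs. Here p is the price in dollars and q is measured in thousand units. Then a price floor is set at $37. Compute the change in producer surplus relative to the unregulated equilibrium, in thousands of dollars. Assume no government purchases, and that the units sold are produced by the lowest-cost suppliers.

Rearranging supply gives qs = 4p - 43. In a free market, 146 - 3p = 4p - 43 gives the equilibrium p* = 27, q* = 65.
Since 37 > 27, the floor is binding.
At p = 37: qd = 146 - 3·37 = 35 and qs = 4·37 - 43 = 105.
Producer surplus without the control is ½ · (27 - 10.75) · 65 = 528.125.
With the floor, 35 units are sold at 37. The supply price at q = 35 is 19.5, so PS = ½ · [(37 - 10.75) + (37 - 19.5)] · 35 = 765.625.
Change in producer surplus = 765.625 - 528.125 = 237.5.

237.5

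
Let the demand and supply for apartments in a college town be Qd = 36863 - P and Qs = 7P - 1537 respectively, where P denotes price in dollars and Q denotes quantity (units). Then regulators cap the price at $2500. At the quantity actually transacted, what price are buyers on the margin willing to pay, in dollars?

In a free market, 36863 - P = 7P - 1537 gives the equilibrium P* = 4800, Q* = 32063.
Because the ceiling (2500) lies below the market-clearing price, it is binding.
At P = 2500: Qd = 36863 - 2500 = 34363 and Qs = 7·2500 - 1537 = 15963.
Only 15963 units reach the market. On the demand curve, the marginal buyer's willingness to pay at Q = 15963 is (36863 - 15963) = 20900.

20900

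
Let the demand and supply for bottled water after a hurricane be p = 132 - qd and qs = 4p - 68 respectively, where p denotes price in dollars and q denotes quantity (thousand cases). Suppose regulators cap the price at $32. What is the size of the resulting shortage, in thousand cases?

40

Rearranging demand gives qd = 132 - p. Equilibrium: 132 - p = 4p - 68, so 200 = 5p and p* = 40, q* = 92.
The ceiling of 32 is below the equilibrium price 40, so it binds.
At p = 32: qd = 132 - 32 = 100 and qs = 4·32 - 68 = 60.
Shortage = qd - qs = 100 - 60 = 40.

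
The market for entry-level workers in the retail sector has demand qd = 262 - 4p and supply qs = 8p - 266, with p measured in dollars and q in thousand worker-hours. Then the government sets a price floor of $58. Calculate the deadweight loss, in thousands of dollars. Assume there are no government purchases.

In a free market, 262 - 4p = 8p - 266 gives the equilibrium p* = 44, q* = 86.
Because the floor (58) lies above the market-clearing price, it is binding.
At p = 58: qd = 262 - 4·58 = 30 and qs = 8·58 - 266 = 198.
Quantity traded falls to 30. At q = 30 the demand price is (262 - 30)/4 = 58 and the supply price is (266 + 30)/8 = 37.
Deadweight loss = ½ · (58 - 37) · (86 - 30) = ½ · 21 · 56 = 588.

588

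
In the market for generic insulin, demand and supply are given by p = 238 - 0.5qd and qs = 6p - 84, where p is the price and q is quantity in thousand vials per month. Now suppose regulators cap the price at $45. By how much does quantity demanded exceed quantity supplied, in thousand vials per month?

Rearranging demand gives qd = 476 - 2p. Setting quantity demanded equal to quantity supplied, 476 - 2p = 6p - 84, gives p* = 70 and q* = 336.
Because the ceiling (45) lies below the market-clearing price, it is binding.
At p = 45: qd = 476 - 2·45 = 386 and qs = 6·45 - 84 = 186.
Shortage = qd - qs = 386 - 186 = 200.

200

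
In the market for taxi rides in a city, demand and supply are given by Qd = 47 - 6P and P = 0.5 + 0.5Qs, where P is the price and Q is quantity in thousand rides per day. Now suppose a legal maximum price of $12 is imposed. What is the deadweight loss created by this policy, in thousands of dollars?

0

Rearranging supply gives Qs = 2P - 1. Setting quantity demanded equal to quantity supplied, 47 - 6P = 2P - 1, gives P* = 6 and Q* = 11.
The ceiling of 12 is above the equilibrium price 6, so it is not binding; the market clears at P* = 6, Q* = 11.
Since the control does not bind, no trades are prevented and deadweight loss is zero.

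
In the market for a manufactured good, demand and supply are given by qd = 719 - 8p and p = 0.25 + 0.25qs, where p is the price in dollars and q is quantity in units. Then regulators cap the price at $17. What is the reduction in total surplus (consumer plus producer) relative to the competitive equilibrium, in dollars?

Rearranging supply gives qs = 4p - 1. Setting quantity demanded equal to quantity supplied, 719 - 8p = 4p - 1, gives p* = 60 and q* = 239.
Because the ceiling (17) lies below the market-clearing price, it is binding.
At p = 17: qd = 719 - 8·17 = 583 and qs = 4·17 - 1 = 67.
Quantity traded falls to 67. At q = 67 the demand price is (719 - 67)/8 = 81.5 and the supply price is (1 + 67)/4 = 17.
Deadweight loss = ½ · (81.5 - 17) · (239 - 67) = ½ · 64.5 · 172 = 5547.

5547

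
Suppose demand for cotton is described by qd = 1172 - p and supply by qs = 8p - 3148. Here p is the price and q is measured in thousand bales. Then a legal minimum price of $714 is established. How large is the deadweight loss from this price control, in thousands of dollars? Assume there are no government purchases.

30800.25

In a free market, 1172 - p = 8p - 3148 gives the equilibrium p* = 480, q* = 692.
Since 714 > 480, the floor is binding.
At p = 714: qd = 1172 - 714 = 458 and qs = 8·714 - 3148 = 2564.
Quantity traded falls to 458. At q = 458 the demand price is 1172 - 458 = 714 and the supply price is (3148 + 458)/8 = 450.75.
Deadweight loss = ½ · (714 - 450.75) · (692 - 458) = ½ · 263.25 · 234 = 30800.25.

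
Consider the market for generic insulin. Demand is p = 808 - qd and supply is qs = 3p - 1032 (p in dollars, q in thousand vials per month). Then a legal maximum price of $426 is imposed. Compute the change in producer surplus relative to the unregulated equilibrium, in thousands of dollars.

-10098

Rearranging demand gives qd = 808 - p. In a free market, 808 - p = 3p - 1032 gives the equilibrium p* = 460, q* = 348.
The ceiling of 426 is below the equilibrium price 460, so it binds.
At p = 426: qd = 808 - 426 = 382 and qs = 3·426 - 1032 = 246.
Producer surplus without the control is ½ · (460 - 344) · 348 = 20184.
With the ceiling, producers sell 246 units at 426, so PS = ½ · (426 - 344) · 246 = 10086.
Change in producer surplus = 10086 - 20184 = -10098.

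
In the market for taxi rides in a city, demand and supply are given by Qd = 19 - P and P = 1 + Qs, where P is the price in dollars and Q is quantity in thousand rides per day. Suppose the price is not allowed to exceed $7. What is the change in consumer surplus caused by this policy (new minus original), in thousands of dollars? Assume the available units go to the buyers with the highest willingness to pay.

Rearranging supply gives Qs = P - 1. Setting quantity demanded equal to quantity supplied, 19 - P = P - 1, gives P* = 10 and Q* = 9.
Because the ceiling (7) lies below the market-clearing price, it is binding.
At P = 7: Qd = 19 - 7 = 12 and Qs = 7 - 1 = 6.
Consumer surplus without the control is ½ · (19 - 10) · 9 = 40.5.
With the ceiling, 6 units are sold at 7 (assume they go to the highest-value buyers). The demand price at Q = 6 is 13, so CS = ½ · [(19 - 7) + (13 - 7)] · 6 = 54.
Change in consumer surplus = 54 - 40.5 = 13.5.

13.5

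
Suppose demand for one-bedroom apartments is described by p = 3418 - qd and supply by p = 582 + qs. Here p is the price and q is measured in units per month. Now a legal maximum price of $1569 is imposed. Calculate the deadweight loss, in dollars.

185761

Rearranging demand gives qd = 3418 - p; rearranging supply gives qs = p - 582. In a free market, 3418 - p = p - 582 gives the equilibrium p* = 2000, q* = 1418.
Since 1569 < 2000, the ceiling is binding.
At p = 1569: qd = 3418 - 1569 = 1849 and qs = 1569 - 582 = 987.
Quantity traded falls to 987. At q = 987 the demand price is 3418 - 987 = 2431 and the supply price is 582 + 987 = 1569.
Deadweight loss = ½ · (2431 - 1569) · (1418 - 987) = ½ · 862 · 431 = 185761.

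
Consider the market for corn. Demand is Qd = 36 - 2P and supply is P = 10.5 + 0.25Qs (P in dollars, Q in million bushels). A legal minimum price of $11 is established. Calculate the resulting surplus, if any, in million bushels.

Rearranging supply gives Qs = 4P - 42. Without the control the market clears where 36 - 2P = 4P - 42, i.e. P* = 13 and Q* = 10.
Since 11 is below P* = 13, the floor does not bind and the free-market outcome prevails.
Since the control does not bind, there is no surplus.

0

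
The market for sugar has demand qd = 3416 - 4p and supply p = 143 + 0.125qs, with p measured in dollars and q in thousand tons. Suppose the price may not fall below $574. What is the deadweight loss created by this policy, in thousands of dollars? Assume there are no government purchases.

Rearranging supply gives qs = 8p - 1144. Without the control the market clears where 3416 - 4p = 8p - 1144, i.e. p* = 380 and q* = 1896.
The floor of 574 is above the equilibrium price 380, so it binds.
At p = 574: qd = 3416 - 4·574 = 1120 and qs = 8·574 - 1144 = 3448.
Quantity traded falls to 1120. At q = 1120 the demand price is (3416 - 1120)/4 = 574 and the supply price is (1144 + 1120)/8 = 283.
Deadweight loss = ½ · (574 - 283) · (1896 - 1120) = ½ · 291 · 776 = 112908.

112908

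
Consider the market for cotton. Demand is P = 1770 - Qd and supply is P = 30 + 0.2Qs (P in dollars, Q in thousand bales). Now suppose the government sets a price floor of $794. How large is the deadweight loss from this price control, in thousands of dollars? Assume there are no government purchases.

134805.6

Rearranging demand gives Qd = 1770 - P; rearranging supply gives Qs = 5P - 150. Equilibrium: 1770 - P = 5P - 150, so 1920 = 6P and P* = 320, Q* = 1450.
Because the floor (794) lies above the market-clearing price, it is binding.
At P = 794: Qd = 1770 - 794 = 976 and Qs = 5·794 - 150 = 3820.
Quantity traded falls to 976. At Q = 976 the demand price is 1770 - 976 = 794 and the supply price is (150 + 976)/5 = 225.2.
Deadweight loss = ½ · (794 - 225.2) · (1450 - 976) = ½ · 568.8 · 474 = 134805.6.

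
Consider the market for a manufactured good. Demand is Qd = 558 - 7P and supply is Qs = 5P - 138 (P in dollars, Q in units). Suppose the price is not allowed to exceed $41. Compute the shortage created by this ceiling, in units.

204

Equilibrium: 558 - 7P = 5P - 138, so 696 = 12P and P* = 58, Q* = 152.
Since 41 < 58, the ceiling is binding.
At P = 41: Qd = 558 - 7·41 = 271 and Qs = 5·41 - 138 = 67.
Shortage = Qd - Qs = 271 - 67 = 204.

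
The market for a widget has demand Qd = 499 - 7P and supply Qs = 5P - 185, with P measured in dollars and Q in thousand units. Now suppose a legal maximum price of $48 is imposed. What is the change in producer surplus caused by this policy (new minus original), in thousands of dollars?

Without the control the market clears where 499 - 7P = 5P - 185, i.e. P* = 57 and Q* = 100.
Since 48 < 57, the ceiling is binding.
At P = 48: Qd = 499 - 7·48 = 163 and Qs = 5·48 - 185 = 55.
Producer surplus without the control is ½ · (57 - 37) · 100 = 1000.
With the ceiling, producers sell 55 units at 48, so PS = ½ · (48 - 37) · 55 = 302.5.
Change in producer surplus = 302.5 - 1000 = -697.5.

-697.5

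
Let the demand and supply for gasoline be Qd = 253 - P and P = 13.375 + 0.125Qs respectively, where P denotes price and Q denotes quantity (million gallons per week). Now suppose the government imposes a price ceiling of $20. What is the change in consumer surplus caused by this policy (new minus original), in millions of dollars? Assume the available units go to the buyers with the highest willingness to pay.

Rearranging supply gives Qs = 8P - 107. Without the control the market clears where 253 - P = 8P - 107, i.e. P* = 40 and Q* = 213.
Since 20 < 40, the ceiling is binding.
At P = 20: Qd = 253 - 20 = 233 and Qs = 8·20 - 107 = 53.
Consumer surplus without the control is ½ · (253 - 40) · 213 = 22684.5.
With the ceiling, 53 units are sold at 20 (assume they go to the highest-value buyers). The demand price at Q = 53 is 200, so CS = ½ · [(253 - 20) + (200 - 20)] · 53 = 10944.5.
Change in consumer surplus = 10944.5 - 22684.5 = -11740.

-11740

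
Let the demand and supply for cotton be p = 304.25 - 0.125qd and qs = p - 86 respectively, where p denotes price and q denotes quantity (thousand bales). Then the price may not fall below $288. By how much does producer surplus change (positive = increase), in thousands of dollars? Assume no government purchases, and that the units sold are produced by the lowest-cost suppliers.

Rearranging demand gives qd = 2434 - 8p. Without the control the market clears where 2434 - 8p = p - 86, i.e. p* = 280 and q* = 194.
Because the floor (288) lies above the market-clearing price, it is binding.
At p = 288: qd = 2434 - 8·288 = 130 and qs = 288 - 86 = 202.
Producer surplus without the control is ½ · (280 - 86) · 194 = 18818.
With the floor, 130 units are sold at 288. The supply price at q = 130 is 216, so PS = ½ · [(288 - 86) + (288 - 216)] · 130 = 17810.
Change in producer surplus = 17810 - 18818 = -1008.

-1008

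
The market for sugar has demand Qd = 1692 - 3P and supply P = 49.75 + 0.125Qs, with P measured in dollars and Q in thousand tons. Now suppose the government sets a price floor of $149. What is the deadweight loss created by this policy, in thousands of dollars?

Rearranging supply gives Qs = 8P - 398. Equilibrium: 1692 - 3P = 8P - 398, so 2090 = 11P and P* = 190, Q* = 1122.
The floor of 149 is below the equilibrium price 190, so it is not binding; the market clears at P* = 190, Q* = 1122.
Since the control does not bind, no trades are prevented and deadweight loss is zero.

0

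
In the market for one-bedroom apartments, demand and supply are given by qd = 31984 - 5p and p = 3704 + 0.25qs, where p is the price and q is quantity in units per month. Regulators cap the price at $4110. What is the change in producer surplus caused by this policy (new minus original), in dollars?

-4146360

Rearranging supply gives qs = 4p - 14816. Setting quantity demanded equal to quantity supplied, 31984 - 5p = 4p - 14816, gives p* = 5200 and q* = 5984.
Since 4110 < 5200, the ceiling is binding.
At p = 4110: qd = 31984 - 5·4110 = 11434 and qs = 4·4110 - 14816 = 1624.
Producer surplus without the control is ½ · (5200 - 3704) · 5984 = 4476032.
With the ceiling, producers sell 1624 units at 4110, so PS = ½ · (4110 - 3704) · 1624 = 329672.
Change in producer surplus = 329672 - 4476032 = -4146360.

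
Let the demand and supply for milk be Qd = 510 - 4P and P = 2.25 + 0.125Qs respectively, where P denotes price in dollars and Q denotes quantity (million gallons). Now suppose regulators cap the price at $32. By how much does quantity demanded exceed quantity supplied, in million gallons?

Rearranging supply gives Qs = 8P - 18. Setting quantity demanded equal to quantity supplied, 510 - 4P = 8P - 18, gives P* = 44 and Q* = 334.
The ceiling of 32 is below the equilibrium price 44, so it binds.
At P = 32: Qd = 510 - 4·32 = 382 and Qs = 8·32 - 18 = 238.
Shortage = Qd - Qs = 382 - 238 = 144.

144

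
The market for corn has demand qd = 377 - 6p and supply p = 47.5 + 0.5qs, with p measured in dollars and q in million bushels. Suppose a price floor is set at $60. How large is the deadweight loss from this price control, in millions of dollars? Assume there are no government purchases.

Rearranging supply gives qs = 2p - 95. In a free market, 377 - 6p = 2p - 95 gives the equilibrium p* = 59, q* = 23.
The floor of 60 is above the equilibrium price 59, so it binds.
At p = 60: qd = 377 - 6·60 = 17 and qs = 2·60 - 95 = 25.
Quantity traded falls to 17. At q = 17 the demand price is (377 - 17)/6 = 60 and the supply price is (95 + 17)/2 = 56.
Deadweight loss = ½ · (60 - 56) · (23 - 17) = ½ · 4 · 6 = 12.

12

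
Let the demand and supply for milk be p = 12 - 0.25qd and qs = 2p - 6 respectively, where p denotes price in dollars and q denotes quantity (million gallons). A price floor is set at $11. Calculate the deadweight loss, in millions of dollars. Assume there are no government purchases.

24

Rearranging demand gives qd = 48 - 4p. Setting quantity demanded equal to quantity supplied, 48 - 4p = 2p - 6, gives p* = 9 and q* = 12.
The floor of 11 is above the equilibrium price 9, so it binds.
At p = 11: qd = 48 - 4·11 = 4 and qs = 2·11 - 6 = 16.
Quantity traded falls to 4. At q = 4 the demand price is (48 - 4)/4 = 11 and the supply price is (6 + 4)/2 = 5.
Deadweight loss = ½ · (11 - 5) · (12 - 4) = ½ · 6 · 8 = 24.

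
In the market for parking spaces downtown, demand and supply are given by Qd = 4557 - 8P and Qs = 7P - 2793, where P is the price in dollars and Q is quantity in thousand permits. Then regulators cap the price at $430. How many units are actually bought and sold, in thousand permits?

217

In a free market, 4557 - 8P = 7P - 2793 gives the equilibrium P* = 490, Q* = 637.
Because the ceiling (430) lies below the market-clearing price, it is binding.
At P = 430: Qd = 4557 - 8·430 = 1117 and Qs = 7·430 - 2793 = 217.
The quantity actually transacted is the short side, supply: 217.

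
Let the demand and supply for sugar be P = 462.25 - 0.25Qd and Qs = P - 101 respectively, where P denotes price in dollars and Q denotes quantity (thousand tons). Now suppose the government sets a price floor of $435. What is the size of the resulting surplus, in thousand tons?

225

Rearranging demand gives Qd = 1849 - 4P. In a free market, 1849 - 4P = P - 101 gives the equilibrium P* = 390, Q* = 289.
The floor of 435 is above the equilibrium price 390, so it binds.
At P = 435: Qd = 1849 - 4·435 = 109 and Qs = 435 - 101 = 334.
Surplus = Qs - Qd = 334 - 109 = 225.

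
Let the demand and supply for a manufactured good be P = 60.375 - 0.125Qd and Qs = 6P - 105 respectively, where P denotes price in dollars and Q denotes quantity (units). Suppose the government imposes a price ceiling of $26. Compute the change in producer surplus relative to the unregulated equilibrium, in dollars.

Rearranging demand gives Qd = 483 - 8P. Equilibrium: 483 - 8P = 6P - 105, so 588 = 14P and P* = 42, Q* = 147.
The ceiling of 26 is below the equilibrium price 42, so it binds.
At P = 26: Qd = 483 - 8·26 = 275 and Qs = 6·26 - 105 = 51.
Producer surplus without the control is ½ · (42 - 17.5) · 147 = 1800.75.
With the ceiling, producers sell 51 units at 26, so PS = ½ · (26 - 17.5) · 51 = 216.75.
Change in producer surplus = 216.75 - 1800.75 = -1584.

-1584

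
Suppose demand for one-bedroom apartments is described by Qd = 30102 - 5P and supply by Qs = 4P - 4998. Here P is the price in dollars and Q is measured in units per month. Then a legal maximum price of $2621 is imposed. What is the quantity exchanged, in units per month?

Equilibrium: 30102 - 5P = 4P - 4998, so 35100 = 9P and P* = 3900, Q* = 10602.
Because the ceiling (2621) lies below the market-clearing price, it is binding.
At P = 2621: Qd = 30102 - 5·2621 = 16997 and Qs = 4·2621 - 4998 = 5486.
The quantity actually transacted is the short side, supply: 5486.

5486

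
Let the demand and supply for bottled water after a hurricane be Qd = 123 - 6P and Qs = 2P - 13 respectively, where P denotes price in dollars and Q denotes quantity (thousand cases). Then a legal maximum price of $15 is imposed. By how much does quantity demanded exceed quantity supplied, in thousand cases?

Equilibrium: 123 - 6P = 2P - 13, so 136 = 8P and P* = 17, Q* = 21.
The ceiling of 15 is below the equilibrium price 17, so it binds.
At P = 15: Qd = 123 - 6·15 = 33 and Qs = 2·15 - 13 = 17.
Shortage = Qd - Qs = 33 - 17 = 16.

16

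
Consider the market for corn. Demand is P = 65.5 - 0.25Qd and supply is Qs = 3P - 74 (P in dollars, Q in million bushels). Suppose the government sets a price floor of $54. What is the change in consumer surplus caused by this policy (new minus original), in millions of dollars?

Rearranging demand gives Qd = 262 - 4P. In a free market, 262 - 4P = 3P - 74 gives the equilibrium P* = 48, Q* = 70.
Since 54 > 48, the floor is binding.
At P = 54: Qd = 262 - 4·54 = 46 and Qs = 3·54 - 74 = 88.
Consumer surplus without the control is ½ · (65.5 - 48) · 70 = 612.5.
With the floor, consumers buy 46 units at 54, so CS = ½ · (65.5 - 54) · 46 = 264.5.
Change in consumer surplus = 264.5 - 612.5 = -348.

-348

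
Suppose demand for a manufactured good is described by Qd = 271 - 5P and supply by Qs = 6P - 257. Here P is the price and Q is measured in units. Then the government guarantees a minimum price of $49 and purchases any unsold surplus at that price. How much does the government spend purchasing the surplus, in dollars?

In a free market, 271 - 5P = 6P - 257 gives the equilibrium P* = 48, Q* = 31.
The floor of 49 is above the equilibrium price 48, so it binds.
At P = 49: Qd = 271 - 5·49 = 26 and Qs = 6·49 - 257 = 37.
Surplus = Qs - Qd = 11.
Government expenditure = surplus × support price = 11 × 49 = 539.

539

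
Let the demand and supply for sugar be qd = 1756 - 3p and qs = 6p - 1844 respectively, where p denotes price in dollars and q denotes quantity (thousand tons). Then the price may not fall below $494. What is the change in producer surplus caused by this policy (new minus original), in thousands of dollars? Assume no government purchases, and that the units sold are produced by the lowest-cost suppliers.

19129

Equilibrium: 1756 - 3p = 6p - 1844, so 3600 = 9p and p* = 400, q* = 556.
The floor of 494 is above the equilibrium price 400, so it binds.
At p = 494: qd = 1756 - 3·494 = 274 and qs = 6·494 - 1844 = 1120.
Producer surplus without the control is ½ · (400 - 922/3) · 556 = 77284/3.
With the floor, 274 units are sold at 494. The supply price at q = 274 is 353, so PS = ½ · [(494 - 922/3) + (494 - 353)] · 274 = 134671/3.
Change in producer surplus = 134671/3 - 77284/3 = 19129.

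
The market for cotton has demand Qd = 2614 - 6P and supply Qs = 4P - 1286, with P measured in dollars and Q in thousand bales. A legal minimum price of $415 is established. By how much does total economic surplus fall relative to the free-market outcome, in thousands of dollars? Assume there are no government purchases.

Equilibrium: 2614 - 6P = 4P - 1286, so 3900 = 10P and P* = 390, Q* = 274.
The floor of 415 is above the equilibrium price 390, so it binds.
At P = 415: Qd = 2614 - 6·415 = 124 and Qs = 4·415 - 1286 = 374.
Quantity traded falls to 124. At Q = 124 the demand price is (2614 - 124)/6 = 415 and the supply price is (1286 + 124)/4 = 352.5.
Deadweight loss = ½ · (415 - 352.5) · (274 - 124) = ½ · 62.5 · 150 = 4687.5.

4687.5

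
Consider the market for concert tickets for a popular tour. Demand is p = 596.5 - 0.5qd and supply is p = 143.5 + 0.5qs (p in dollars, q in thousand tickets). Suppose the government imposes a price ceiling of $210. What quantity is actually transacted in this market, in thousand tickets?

133

Rearranging demand gives qd = 1193 - 2p; rearranging supply gives qs = 2p - 287. Without the control the market clears where 1193 - 2p = 2p - 287, i.e. p* = 370 and q* = 453.
The ceiling of 210 is below the equilibrium price 370, so it binds.
At p = 210: qd = 1193 - 2·210 = 773 and qs = 2·210 - 287 = 133.
The quantity actually transacted is the short side, supply: 133.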